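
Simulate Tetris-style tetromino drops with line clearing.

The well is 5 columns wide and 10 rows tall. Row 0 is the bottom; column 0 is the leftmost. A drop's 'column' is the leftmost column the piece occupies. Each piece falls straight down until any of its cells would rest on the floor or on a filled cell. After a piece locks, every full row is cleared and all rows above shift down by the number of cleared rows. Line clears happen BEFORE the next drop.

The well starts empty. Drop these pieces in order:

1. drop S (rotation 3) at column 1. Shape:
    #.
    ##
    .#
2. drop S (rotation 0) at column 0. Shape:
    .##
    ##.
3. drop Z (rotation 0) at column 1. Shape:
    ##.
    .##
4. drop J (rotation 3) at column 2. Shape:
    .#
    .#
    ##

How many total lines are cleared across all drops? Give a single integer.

Drop 1: S rot3 at col 1 lands with bottom-row=0; cleared 0 line(s) (total 0); column heights now [0 3 2 0 0], max=3
Drop 2: S rot0 at col 0 lands with bottom-row=3; cleared 0 line(s) (total 0); column heights now [4 5 5 0 0], max=5
Drop 3: Z rot0 at col 1 lands with bottom-row=5; cleared 0 line(s) (total 0); column heights now [4 7 7 6 0], max=7
Drop 4: J rot3 at col 2 lands with bottom-row=7; cleared 0 line(s) (total 0); column heights now [4 7 8 10 0], max=10

Answer: 0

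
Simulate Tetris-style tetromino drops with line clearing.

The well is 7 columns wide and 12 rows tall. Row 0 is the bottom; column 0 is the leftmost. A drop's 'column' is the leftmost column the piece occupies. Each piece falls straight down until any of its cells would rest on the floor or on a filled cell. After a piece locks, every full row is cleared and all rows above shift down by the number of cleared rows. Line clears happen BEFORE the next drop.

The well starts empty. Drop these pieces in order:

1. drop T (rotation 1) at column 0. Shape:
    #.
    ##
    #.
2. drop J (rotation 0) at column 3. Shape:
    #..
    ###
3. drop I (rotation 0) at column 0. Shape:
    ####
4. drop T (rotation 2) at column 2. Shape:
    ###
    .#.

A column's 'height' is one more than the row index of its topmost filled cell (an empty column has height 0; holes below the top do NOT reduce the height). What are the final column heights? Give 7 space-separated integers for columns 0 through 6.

Drop 1: T rot1 at col 0 lands with bottom-row=0; cleared 0 line(s) (total 0); column heights now [3 2 0 0 0 0 0], max=3
Drop 2: J rot0 at col 3 lands with bottom-row=0; cleared 0 line(s) (total 0); column heights now [3 2 0 2 1 1 0], max=3
Drop 3: I rot0 at col 0 lands with bottom-row=3; cleared 0 line(s) (total 0); column heights now [4 4 4 4 1 1 0], max=4
Drop 4: T rot2 at col 2 lands with bottom-row=4; cleared 0 line(s) (total 0); column heights now [4 4 6 6 6 1 0], max=6

Answer: 4 4 6 6 6 1 0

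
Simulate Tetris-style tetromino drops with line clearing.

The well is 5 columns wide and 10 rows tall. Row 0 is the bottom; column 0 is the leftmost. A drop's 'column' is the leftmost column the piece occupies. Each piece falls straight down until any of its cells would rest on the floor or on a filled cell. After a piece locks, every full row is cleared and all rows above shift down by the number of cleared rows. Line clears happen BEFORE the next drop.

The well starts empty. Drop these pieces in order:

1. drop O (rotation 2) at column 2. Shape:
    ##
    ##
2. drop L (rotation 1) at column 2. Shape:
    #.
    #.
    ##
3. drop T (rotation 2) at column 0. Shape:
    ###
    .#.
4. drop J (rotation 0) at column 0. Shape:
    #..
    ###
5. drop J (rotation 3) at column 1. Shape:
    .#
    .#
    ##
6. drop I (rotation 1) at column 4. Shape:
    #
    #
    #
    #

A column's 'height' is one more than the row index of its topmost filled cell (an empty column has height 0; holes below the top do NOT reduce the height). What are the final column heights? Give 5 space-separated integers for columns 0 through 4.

Answer: 8 8 10 3 4

Derivation:
Drop 1: O rot2 at col 2 lands with bottom-row=0; cleared 0 line(s) (total 0); column heights now [0 0 2 2 0], max=2
Drop 2: L rot1 at col 2 lands with bottom-row=2; cleared 0 line(s) (total 0); column heights now [0 0 5 3 0], max=5
Drop 3: T rot2 at col 0 lands with bottom-row=4; cleared 0 line(s) (total 0); column heights now [6 6 6 3 0], max=6
Drop 4: J rot0 at col 0 lands with bottom-row=6; cleared 0 line(s) (total 0); column heights now [8 7 7 3 0], max=8
Drop 5: J rot3 at col 1 lands with bottom-row=7; cleared 0 line(s) (total 0); column heights now [8 8 10 3 0], max=10
Drop 6: I rot1 at col 4 lands with bottom-row=0; cleared 0 line(s) (total 0); column heights now [8 8 10 3 4], max=10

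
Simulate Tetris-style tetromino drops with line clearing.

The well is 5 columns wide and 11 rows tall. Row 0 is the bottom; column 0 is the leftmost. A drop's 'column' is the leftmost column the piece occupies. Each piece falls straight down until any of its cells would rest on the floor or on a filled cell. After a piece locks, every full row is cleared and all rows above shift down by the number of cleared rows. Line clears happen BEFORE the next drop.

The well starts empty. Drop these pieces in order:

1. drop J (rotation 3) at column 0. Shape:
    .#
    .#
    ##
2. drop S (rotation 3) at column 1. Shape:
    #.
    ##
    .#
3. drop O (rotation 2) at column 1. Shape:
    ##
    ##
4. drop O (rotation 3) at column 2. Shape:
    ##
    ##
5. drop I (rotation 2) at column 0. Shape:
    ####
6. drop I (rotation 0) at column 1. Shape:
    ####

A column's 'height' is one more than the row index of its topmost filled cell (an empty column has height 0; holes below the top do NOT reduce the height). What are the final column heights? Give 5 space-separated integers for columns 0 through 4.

Answer: 10 11 11 11 11

Derivation:
Drop 1: J rot3 at col 0 lands with bottom-row=0; cleared 0 line(s) (total 0); column heights now [1 3 0 0 0], max=3
Drop 2: S rot3 at col 1 lands with bottom-row=2; cleared 0 line(s) (total 0); column heights now [1 5 4 0 0], max=5
Drop 3: O rot2 at col 1 lands with bottom-row=5; cleared 0 line(s) (total 0); column heights now [1 7 7 0 0], max=7
Drop 4: O rot3 at col 2 lands with bottom-row=7; cleared 0 line(s) (total 0); column heights now [1 7 9 9 0], max=9
Drop 5: I rot2 at col 0 lands with bottom-row=9; cleared 0 line(s) (total 0); column heights now [10 10 10 10 0], max=10
Drop 6: I rot0 at col 1 lands with bottom-row=10; cleared 0 line(s) (total 0); column heights now [10 11 11 11 11], max=11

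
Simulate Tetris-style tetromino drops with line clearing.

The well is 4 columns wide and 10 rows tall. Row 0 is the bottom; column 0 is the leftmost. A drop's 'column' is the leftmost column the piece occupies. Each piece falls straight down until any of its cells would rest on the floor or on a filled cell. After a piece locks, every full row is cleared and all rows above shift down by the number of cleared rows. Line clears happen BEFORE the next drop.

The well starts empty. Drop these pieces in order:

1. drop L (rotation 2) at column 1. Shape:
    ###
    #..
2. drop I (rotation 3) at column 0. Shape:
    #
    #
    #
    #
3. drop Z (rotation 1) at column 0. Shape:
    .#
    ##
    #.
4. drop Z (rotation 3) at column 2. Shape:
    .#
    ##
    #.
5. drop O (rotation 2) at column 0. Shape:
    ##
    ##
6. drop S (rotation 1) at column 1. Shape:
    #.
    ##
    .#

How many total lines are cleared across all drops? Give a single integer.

Drop 1: L rot2 at col 1 lands with bottom-row=0; cleared 0 line(s) (total 0); column heights now [0 2 2 2], max=2
Drop 2: I rot3 at col 0 lands with bottom-row=0; cleared 1 line(s) (total 1); column heights now [3 1 0 0], max=3
Drop 3: Z rot1 at col 0 lands with bottom-row=3; cleared 0 line(s) (total 1); column heights now [5 6 0 0], max=6
Drop 4: Z rot3 at col 2 lands with bottom-row=0; cleared 0 line(s) (total 1); column heights now [5 6 2 3], max=6
Drop 5: O rot2 at col 0 lands with bottom-row=6; cleared 0 line(s) (total 1); column heights now [8 8 2 3], max=8
Drop 6: S rot1 at col 1 lands with bottom-row=7; cleared 0 line(s) (total 1); column heights now [8 10 9 3], max=10

Answer: 1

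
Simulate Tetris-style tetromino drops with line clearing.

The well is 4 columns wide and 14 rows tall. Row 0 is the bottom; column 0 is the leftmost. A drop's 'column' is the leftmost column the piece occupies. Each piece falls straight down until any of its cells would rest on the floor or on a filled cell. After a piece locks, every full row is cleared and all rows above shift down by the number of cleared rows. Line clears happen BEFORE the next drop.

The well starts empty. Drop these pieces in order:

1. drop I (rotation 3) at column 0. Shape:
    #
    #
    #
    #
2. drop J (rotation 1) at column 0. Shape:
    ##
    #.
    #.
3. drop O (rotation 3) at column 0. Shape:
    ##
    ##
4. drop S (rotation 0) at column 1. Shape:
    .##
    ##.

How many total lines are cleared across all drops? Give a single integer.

Drop 1: I rot3 at col 0 lands with bottom-row=0; cleared 0 line(s) (total 0); column heights now [4 0 0 0], max=4
Drop 2: J rot1 at col 0 lands with bottom-row=4; cleared 0 line(s) (total 0); column heights now [7 7 0 0], max=7
Drop 3: O rot3 at col 0 lands with bottom-row=7; cleared 0 line(s) (total 0); column heights now [9 9 0 0], max=9
Drop 4: S rot0 at col 1 lands with bottom-row=9; cleared 0 line(s) (total 0); column heights now [9 10 11 11], max=11

Answer: 0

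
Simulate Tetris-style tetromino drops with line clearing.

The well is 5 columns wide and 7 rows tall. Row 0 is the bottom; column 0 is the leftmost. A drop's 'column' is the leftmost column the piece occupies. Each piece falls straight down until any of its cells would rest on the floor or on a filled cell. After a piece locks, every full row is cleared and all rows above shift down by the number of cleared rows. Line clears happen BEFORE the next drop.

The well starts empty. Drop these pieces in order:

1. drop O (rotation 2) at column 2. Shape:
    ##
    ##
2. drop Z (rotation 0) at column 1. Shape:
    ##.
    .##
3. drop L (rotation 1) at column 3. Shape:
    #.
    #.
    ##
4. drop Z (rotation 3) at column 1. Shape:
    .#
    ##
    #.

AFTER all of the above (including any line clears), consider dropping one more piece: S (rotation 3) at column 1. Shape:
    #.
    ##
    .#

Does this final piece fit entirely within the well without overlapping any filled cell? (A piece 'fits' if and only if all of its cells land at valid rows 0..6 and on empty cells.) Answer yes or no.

Answer: no

Derivation:
Drop 1: O rot2 at col 2 lands with bottom-row=0; cleared 0 line(s) (total 0); column heights now [0 0 2 2 0], max=2
Drop 2: Z rot0 at col 1 lands with bottom-row=2; cleared 0 line(s) (total 0); column heights now [0 4 4 3 0], max=4
Drop 3: L rot1 at col 3 lands with bottom-row=3; cleared 0 line(s) (total 0); column heights now [0 4 4 6 4], max=6
Drop 4: Z rot3 at col 1 lands with bottom-row=4; cleared 0 line(s) (total 0); column heights now [0 6 7 6 4], max=7
Test piece S rot3 at col 1 (width 2): heights before test = [0 6 7 6 4]; fits = False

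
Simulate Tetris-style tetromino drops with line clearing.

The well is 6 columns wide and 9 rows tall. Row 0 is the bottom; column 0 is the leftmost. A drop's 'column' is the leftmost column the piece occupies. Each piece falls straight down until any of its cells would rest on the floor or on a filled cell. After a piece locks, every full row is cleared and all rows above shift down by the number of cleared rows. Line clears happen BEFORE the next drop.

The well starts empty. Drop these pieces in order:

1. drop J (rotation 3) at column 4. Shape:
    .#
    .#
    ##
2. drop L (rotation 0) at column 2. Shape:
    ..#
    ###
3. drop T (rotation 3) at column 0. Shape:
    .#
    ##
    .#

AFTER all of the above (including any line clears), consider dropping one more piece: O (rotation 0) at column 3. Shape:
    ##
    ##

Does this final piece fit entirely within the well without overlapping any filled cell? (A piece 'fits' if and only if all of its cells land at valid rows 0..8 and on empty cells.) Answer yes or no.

Drop 1: J rot3 at col 4 lands with bottom-row=0; cleared 0 line(s) (total 0); column heights now [0 0 0 0 1 3], max=3
Drop 2: L rot0 at col 2 lands with bottom-row=1; cleared 0 line(s) (total 0); column heights now [0 0 2 2 3 3], max=3
Drop 3: T rot3 at col 0 lands with bottom-row=0; cleared 1 line(s) (total 1); column heights now [0 2 0 0 2 2], max=2
Test piece O rot0 at col 3 (width 2): heights before test = [0 2 0 0 2 2]; fits = True

Answer: yes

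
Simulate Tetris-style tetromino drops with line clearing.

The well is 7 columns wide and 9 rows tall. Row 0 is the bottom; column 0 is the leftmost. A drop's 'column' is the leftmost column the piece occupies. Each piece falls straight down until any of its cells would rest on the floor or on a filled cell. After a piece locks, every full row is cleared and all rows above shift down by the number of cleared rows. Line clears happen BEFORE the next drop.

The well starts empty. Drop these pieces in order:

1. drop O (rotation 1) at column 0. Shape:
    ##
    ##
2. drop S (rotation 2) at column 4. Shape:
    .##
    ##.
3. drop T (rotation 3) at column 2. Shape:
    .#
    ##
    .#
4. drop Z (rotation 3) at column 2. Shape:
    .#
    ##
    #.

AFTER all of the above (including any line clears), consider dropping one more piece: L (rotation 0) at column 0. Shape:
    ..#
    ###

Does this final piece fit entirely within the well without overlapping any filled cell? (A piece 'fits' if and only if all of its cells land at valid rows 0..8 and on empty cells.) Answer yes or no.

Answer: yes

Derivation:
Drop 1: O rot1 at col 0 lands with bottom-row=0; cleared 0 line(s) (total 0); column heights now [2 2 0 0 0 0 0], max=2
Drop 2: S rot2 at col 4 lands with bottom-row=0; cleared 0 line(s) (total 0); column heights now [2 2 0 0 1 2 2], max=2
Drop 3: T rot3 at col 2 lands with bottom-row=0; cleared 0 line(s) (total 0); column heights now [2 2 2 3 1 2 2], max=3
Drop 4: Z rot3 at col 2 lands with bottom-row=2; cleared 0 line(s) (total 0); column heights now [2 2 4 5 1 2 2], max=5
Test piece L rot0 at col 0 (width 3): heights before test = [2 2 4 5 1 2 2]; fits = True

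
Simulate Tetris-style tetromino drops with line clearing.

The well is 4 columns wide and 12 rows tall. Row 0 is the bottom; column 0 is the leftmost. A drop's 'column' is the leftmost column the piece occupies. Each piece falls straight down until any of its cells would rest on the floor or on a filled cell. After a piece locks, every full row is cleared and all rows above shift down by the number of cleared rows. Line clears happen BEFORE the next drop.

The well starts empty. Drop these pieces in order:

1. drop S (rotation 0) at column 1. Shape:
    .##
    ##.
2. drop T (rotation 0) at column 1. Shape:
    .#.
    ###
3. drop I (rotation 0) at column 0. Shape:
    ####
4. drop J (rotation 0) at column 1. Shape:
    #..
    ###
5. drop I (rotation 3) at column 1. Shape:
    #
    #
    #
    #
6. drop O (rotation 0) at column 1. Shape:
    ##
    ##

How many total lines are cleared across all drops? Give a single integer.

Answer: 1

Derivation:
Drop 1: S rot0 at col 1 lands with bottom-row=0; cleared 0 line(s) (total 0); column heights now [0 1 2 2], max=2
Drop 2: T rot0 at col 1 lands with bottom-row=2; cleared 0 line(s) (total 0); column heights now [0 3 4 3], max=4
Drop 3: I rot0 at col 0 lands with bottom-row=4; cleared 1 line(s) (total 1); column heights now [0 3 4 3], max=4
Drop 4: J rot0 at col 1 lands with bottom-row=4; cleared 0 line(s) (total 1); column heights now [0 6 5 5], max=6
Drop 5: I rot3 at col 1 lands with bottom-row=6; cleared 0 line(s) (total 1); column heights now [0 10 5 5], max=10
Drop 6: O rot0 at col 1 lands with bottom-row=10; cleared 0 line(s) (total 1); column heights now [0 12 12 5], max=12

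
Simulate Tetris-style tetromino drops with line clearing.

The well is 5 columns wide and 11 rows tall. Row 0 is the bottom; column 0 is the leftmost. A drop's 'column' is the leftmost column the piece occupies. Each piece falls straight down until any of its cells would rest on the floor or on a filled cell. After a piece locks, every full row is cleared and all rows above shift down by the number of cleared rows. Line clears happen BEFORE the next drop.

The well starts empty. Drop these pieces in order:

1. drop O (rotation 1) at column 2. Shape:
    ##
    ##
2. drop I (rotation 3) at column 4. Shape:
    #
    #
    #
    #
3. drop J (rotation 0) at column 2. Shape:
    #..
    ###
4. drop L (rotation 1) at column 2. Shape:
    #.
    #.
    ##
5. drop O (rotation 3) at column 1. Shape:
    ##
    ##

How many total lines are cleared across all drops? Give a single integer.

Answer: 0

Derivation:
Drop 1: O rot1 at col 2 lands with bottom-row=0; cleared 0 line(s) (total 0); column heights now [0 0 2 2 0], max=2
Drop 2: I rot3 at col 4 lands with bottom-row=0; cleared 0 line(s) (total 0); column heights now [0 0 2 2 4], max=4
Drop 3: J rot0 at col 2 lands with bottom-row=4; cleared 0 line(s) (total 0); column heights now [0 0 6 5 5], max=6
Drop 4: L rot1 at col 2 lands with bottom-row=6; cleared 0 line(s) (total 0); column heights now [0 0 9 7 5], max=9
Drop 5: O rot3 at col 1 lands with bottom-row=9; cleared 0 line(s) (total 0); column heights now [0 11 11 7 5], max=11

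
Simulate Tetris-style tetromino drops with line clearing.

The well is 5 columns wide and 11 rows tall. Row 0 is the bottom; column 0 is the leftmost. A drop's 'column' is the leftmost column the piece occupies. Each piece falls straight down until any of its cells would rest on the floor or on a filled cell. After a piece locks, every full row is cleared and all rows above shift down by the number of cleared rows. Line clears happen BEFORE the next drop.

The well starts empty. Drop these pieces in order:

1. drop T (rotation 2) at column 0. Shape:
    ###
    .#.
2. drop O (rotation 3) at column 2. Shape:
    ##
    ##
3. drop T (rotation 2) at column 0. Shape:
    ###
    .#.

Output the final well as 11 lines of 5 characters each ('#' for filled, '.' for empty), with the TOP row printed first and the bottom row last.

Answer: .....
.....
.....
.....
.....
.....
###..
.###.
..##.
###..
.#...

Derivation:
Drop 1: T rot2 at col 0 lands with bottom-row=0; cleared 0 line(s) (total 0); column heights now [2 2 2 0 0], max=2
Drop 2: O rot3 at col 2 lands with bottom-row=2; cleared 0 line(s) (total 0); column heights now [2 2 4 4 0], max=4
Drop 3: T rot2 at col 0 lands with bottom-row=3; cleared 0 line(s) (total 0); column heights now [5 5 5 4 0], max=5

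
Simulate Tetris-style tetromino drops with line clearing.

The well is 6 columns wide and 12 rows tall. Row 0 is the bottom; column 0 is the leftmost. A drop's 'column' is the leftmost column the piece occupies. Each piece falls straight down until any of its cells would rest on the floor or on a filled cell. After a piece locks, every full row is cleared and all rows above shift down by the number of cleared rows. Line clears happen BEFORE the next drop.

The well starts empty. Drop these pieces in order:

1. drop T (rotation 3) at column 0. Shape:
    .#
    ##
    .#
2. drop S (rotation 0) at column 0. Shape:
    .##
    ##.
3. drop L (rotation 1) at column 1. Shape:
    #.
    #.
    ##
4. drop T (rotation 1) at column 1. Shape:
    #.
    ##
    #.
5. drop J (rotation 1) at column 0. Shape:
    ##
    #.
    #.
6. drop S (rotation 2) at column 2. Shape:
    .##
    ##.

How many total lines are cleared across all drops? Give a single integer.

Answer: 0

Derivation:
Drop 1: T rot3 at col 0 lands with bottom-row=0; cleared 0 line(s) (total 0); column heights now [2 3 0 0 0 0], max=3
Drop 2: S rot0 at col 0 lands with bottom-row=3; cleared 0 line(s) (total 0); column heights now [4 5 5 0 0 0], max=5
Drop 3: L rot1 at col 1 lands with bottom-row=5; cleared 0 line(s) (total 0); column heights now [4 8 6 0 0 0], max=8
Drop 4: T rot1 at col 1 lands with bottom-row=8; cleared 0 line(s) (total 0); column heights now [4 11 10 0 0 0], max=11
Drop 5: J rot1 at col 0 lands with bottom-row=9; cleared 0 line(s) (total 0); column heights now [12 12 10 0 0 0], max=12
Drop 6: S rot2 at col 2 lands with bottom-row=10; cleared 0 line(s) (total 0); column heights now [12 12 11 12 12 0], max=12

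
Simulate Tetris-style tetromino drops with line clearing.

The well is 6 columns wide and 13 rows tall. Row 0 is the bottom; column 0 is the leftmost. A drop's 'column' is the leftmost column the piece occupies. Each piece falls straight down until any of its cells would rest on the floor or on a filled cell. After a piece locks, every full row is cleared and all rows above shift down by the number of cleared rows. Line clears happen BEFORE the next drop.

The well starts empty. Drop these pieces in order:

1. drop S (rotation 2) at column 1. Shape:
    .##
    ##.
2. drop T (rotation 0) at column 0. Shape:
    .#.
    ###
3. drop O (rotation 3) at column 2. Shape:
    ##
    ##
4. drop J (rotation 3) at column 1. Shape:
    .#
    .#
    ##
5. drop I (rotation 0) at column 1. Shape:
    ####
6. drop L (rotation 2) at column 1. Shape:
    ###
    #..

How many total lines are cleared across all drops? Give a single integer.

Drop 1: S rot2 at col 1 lands with bottom-row=0; cleared 0 line(s) (total 0); column heights now [0 1 2 2 0 0], max=2
Drop 2: T rot0 at col 0 lands with bottom-row=2; cleared 0 line(s) (total 0); column heights now [3 4 3 2 0 0], max=4
Drop 3: O rot3 at col 2 lands with bottom-row=3; cleared 0 line(s) (total 0); column heights now [3 4 5 5 0 0], max=5
Drop 4: J rot3 at col 1 lands with bottom-row=5; cleared 0 line(s) (total 0); column heights now [3 6 8 5 0 0], max=8
Drop 5: I rot0 at col 1 lands with bottom-row=8; cleared 0 line(s) (total 0); column heights now [3 9 9 9 9 0], max=9
Drop 6: L rot2 at col 1 lands with bottom-row=9; cleared 0 line(s) (total 0); column heights now [3 11 11 11 9 0], max=11

Answer: 0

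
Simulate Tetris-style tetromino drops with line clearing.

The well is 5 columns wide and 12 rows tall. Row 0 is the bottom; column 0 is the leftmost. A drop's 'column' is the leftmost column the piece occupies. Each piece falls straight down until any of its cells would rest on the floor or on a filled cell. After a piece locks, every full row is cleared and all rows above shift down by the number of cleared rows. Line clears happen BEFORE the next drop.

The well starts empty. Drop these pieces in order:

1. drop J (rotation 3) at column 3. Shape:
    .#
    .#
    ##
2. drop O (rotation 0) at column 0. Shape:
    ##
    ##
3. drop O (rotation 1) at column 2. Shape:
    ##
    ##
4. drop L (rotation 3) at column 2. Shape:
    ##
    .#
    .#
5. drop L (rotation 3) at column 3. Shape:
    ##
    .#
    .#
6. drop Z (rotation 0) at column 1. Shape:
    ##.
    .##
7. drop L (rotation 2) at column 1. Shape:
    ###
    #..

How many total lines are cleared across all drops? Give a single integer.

Answer: 1

Derivation:
Drop 1: J rot3 at col 3 lands with bottom-row=0; cleared 0 line(s) (total 0); column heights now [0 0 0 1 3], max=3
Drop 2: O rot0 at col 0 lands with bottom-row=0; cleared 0 line(s) (total 0); column heights now [2 2 0 1 3], max=3
Drop 3: O rot1 at col 2 lands with bottom-row=1; cleared 1 line(s) (total 1); column heights now [1 1 2 2 2], max=2
Drop 4: L rot3 at col 2 lands with bottom-row=2; cleared 0 line(s) (total 1); column heights now [1 1 5 5 2], max=5
Drop 5: L rot3 at col 3 lands with bottom-row=3; cleared 0 line(s) (total 1); column heights now [1 1 5 6 6], max=6
Drop 6: Z rot0 at col 1 lands with bottom-row=6; cleared 0 line(s) (total 1); column heights now [1 8 8 7 6], max=8
Drop 7: L rot2 at col 1 lands with bottom-row=8; cleared 0 line(s) (total 1); column heights now [1 10 10 10 6], max=10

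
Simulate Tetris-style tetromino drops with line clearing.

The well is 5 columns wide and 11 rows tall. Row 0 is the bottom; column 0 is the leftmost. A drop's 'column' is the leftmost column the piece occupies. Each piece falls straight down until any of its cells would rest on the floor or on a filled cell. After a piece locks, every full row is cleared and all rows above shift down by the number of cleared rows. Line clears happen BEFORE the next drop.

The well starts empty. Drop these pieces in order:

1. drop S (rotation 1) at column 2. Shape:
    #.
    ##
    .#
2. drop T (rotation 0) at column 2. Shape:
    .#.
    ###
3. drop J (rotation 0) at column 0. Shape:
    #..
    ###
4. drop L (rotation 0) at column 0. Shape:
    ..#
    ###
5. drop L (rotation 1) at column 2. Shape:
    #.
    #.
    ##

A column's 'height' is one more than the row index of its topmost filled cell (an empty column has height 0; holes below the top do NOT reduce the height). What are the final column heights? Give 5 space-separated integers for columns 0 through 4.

Drop 1: S rot1 at col 2 lands with bottom-row=0; cleared 0 line(s) (total 0); column heights now [0 0 3 2 0], max=3
Drop 2: T rot0 at col 2 lands with bottom-row=3; cleared 0 line(s) (total 0); column heights now [0 0 4 5 4], max=5
Drop 3: J rot0 at col 0 lands with bottom-row=4; cleared 0 line(s) (total 0); column heights now [6 5 5 5 4], max=6
Drop 4: L rot0 at col 0 lands with bottom-row=6; cleared 0 line(s) (total 0); column heights now [7 7 8 5 4], max=8
Drop 5: L rot1 at col 2 lands with bottom-row=8; cleared 0 line(s) (total 0); column heights now [7 7 11 9 4], max=11

Answer: 7 7 11 9 4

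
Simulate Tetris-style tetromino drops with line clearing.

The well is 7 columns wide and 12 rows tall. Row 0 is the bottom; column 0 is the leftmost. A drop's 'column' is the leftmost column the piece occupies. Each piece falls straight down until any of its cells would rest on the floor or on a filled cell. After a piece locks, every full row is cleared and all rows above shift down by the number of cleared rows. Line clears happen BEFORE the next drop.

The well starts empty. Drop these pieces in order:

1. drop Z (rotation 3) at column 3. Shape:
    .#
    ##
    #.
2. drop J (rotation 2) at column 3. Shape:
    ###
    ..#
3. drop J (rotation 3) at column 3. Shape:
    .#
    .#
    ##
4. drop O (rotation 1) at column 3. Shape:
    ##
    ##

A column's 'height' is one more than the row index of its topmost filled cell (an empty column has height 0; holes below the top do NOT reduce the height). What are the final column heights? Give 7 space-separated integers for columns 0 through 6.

Answer: 0 0 0 9 9 4 0

Derivation:
Drop 1: Z rot3 at col 3 lands with bottom-row=0; cleared 0 line(s) (total 0); column heights now [0 0 0 2 3 0 0], max=3
Drop 2: J rot2 at col 3 lands with bottom-row=2; cleared 0 line(s) (total 0); column heights now [0 0 0 4 4 4 0], max=4
Drop 3: J rot3 at col 3 lands with bottom-row=4; cleared 0 line(s) (total 0); column heights now [0 0 0 5 7 4 0], max=7
Drop 4: O rot1 at col 3 lands with bottom-row=7; cleared 0 line(s) (total 0); column heights now [0 0 0 9 9 4 0], max=9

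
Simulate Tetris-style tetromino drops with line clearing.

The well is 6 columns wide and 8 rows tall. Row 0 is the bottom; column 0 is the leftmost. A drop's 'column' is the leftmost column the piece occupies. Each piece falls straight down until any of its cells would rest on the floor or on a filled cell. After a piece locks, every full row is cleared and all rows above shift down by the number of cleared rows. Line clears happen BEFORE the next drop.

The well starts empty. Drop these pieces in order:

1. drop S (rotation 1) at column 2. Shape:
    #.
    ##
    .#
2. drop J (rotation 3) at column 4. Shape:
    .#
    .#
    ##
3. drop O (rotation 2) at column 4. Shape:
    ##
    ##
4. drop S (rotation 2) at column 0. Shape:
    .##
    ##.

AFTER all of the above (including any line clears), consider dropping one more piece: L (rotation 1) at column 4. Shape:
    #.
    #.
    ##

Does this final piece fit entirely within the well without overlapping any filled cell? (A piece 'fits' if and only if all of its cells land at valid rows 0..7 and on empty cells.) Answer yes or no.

Answer: yes

Derivation:
Drop 1: S rot1 at col 2 lands with bottom-row=0; cleared 0 line(s) (total 0); column heights now [0 0 3 2 0 0], max=3
Drop 2: J rot3 at col 4 lands with bottom-row=0; cleared 0 line(s) (total 0); column heights now [0 0 3 2 1 3], max=3
Drop 3: O rot2 at col 4 lands with bottom-row=3; cleared 0 line(s) (total 0); column heights now [0 0 3 2 5 5], max=5
Drop 4: S rot2 at col 0 lands with bottom-row=2; cleared 0 line(s) (total 0); column heights now [3 4 4 2 5 5], max=5
Test piece L rot1 at col 4 (width 2): heights before test = [3 4 4 2 5 5]; fits = True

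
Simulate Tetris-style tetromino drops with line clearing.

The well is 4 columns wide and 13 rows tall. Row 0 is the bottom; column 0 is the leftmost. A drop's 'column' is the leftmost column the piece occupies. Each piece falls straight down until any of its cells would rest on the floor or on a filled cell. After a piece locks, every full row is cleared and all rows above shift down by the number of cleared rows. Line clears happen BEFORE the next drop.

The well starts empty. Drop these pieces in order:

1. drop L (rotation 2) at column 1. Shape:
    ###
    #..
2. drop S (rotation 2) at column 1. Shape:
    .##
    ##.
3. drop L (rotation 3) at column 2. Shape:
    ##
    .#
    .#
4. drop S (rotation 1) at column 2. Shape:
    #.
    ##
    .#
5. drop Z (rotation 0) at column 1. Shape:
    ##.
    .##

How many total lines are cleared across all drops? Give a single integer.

Answer: 0

Derivation:
Drop 1: L rot2 at col 1 lands with bottom-row=0; cleared 0 line(s) (total 0); column heights now [0 2 2 2], max=2
Drop 2: S rot2 at col 1 lands with bottom-row=2; cleared 0 line(s) (total 0); column heights now [0 3 4 4], max=4
Drop 3: L rot3 at col 2 lands with bottom-row=4; cleared 0 line(s) (total 0); column heights now [0 3 7 7], max=7
Drop 4: S rot1 at col 2 lands with bottom-row=7; cleared 0 line(s) (total 0); column heights now [0 3 10 9], max=10
Drop 5: Z rot0 at col 1 lands with bottom-row=10; cleared 0 line(s) (total 0); column heights now [0 12 12 11], max=12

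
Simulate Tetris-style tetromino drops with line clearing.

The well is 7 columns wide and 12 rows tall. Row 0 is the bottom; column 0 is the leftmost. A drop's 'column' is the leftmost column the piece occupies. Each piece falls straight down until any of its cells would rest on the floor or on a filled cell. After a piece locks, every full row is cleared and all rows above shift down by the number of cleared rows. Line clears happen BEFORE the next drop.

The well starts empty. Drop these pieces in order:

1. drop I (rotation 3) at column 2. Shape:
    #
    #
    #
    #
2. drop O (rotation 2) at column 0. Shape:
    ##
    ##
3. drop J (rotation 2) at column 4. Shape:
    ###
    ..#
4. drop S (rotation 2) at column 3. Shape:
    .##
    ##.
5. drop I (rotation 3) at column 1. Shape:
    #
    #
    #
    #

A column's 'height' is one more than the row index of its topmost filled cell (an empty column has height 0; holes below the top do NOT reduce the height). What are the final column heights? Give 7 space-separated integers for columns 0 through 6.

Drop 1: I rot3 at col 2 lands with bottom-row=0; cleared 0 line(s) (total 0); column heights now [0 0 4 0 0 0 0], max=4
Drop 2: O rot2 at col 0 lands with bottom-row=0; cleared 0 line(s) (total 0); column heights now [2 2 4 0 0 0 0], max=4
Drop 3: J rot2 at col 4 lands with bottom-row=0; cleared 0 line(s) (total 0); column heights now [2 2 4 0 2 2 2], max=4
Drop 4: S rot2 at col 3 lands with bottom-row=2; cleared 0 line(s) (total 0); column heights now [2 2 4 3 4 4 2], max=4
Drop 5: I rot3 at col 1 lands with bottom-row=2; cleared 0 line(s) (total 0); column heights now [2 6 4 3 4 4 2], max=6

Answer: 2 6 4 3 4 4 2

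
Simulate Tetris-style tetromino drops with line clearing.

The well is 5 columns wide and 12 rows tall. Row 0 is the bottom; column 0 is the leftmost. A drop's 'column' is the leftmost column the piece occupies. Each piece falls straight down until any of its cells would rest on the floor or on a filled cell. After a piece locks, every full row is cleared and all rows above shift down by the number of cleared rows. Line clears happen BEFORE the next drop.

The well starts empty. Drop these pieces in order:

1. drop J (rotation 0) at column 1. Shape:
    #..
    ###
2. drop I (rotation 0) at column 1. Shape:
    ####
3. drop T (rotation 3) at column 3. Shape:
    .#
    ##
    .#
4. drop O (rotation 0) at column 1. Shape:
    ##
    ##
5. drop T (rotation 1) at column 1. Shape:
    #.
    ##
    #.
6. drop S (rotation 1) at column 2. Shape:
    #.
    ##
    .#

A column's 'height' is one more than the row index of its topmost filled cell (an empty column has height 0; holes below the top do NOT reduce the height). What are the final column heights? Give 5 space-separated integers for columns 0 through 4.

Answer: 0 8 9 8 6

Derivation:
Drop 1: J rot0 at col 1 lands with bottom-row=0; cleared 0 line(s) (total 0); column heights now [0 2 1 1 0], max=2
Drop 2: I rot0 at col 1 lands with bottom-row=2; cleared 0 line(s) (total 0); column heights now [0 3 3 3 3], max=3
Drop 3: T rot3 at col 3 lands with bottom-row=3; cleared 0 line(s) (total 0); column heights now [0 3 3 5 6], max=6
Drop 4: O rot0 at col 1 lands with bottom-row=3; cleared 0 line(s) (total 0); column heights now [0 5 5 5 6], max=6
Drop 5: T rot1 at col 1 lands with bottom-row=5; cleared 0 line(s) (total 0); column heights now [0 8 7 5 6], max=8
Drop 6: S rot1 at col 2 lands with bottom-row=6; cleared 0 line(s) (total 0); column heights now [0 8 9 8 6], max=9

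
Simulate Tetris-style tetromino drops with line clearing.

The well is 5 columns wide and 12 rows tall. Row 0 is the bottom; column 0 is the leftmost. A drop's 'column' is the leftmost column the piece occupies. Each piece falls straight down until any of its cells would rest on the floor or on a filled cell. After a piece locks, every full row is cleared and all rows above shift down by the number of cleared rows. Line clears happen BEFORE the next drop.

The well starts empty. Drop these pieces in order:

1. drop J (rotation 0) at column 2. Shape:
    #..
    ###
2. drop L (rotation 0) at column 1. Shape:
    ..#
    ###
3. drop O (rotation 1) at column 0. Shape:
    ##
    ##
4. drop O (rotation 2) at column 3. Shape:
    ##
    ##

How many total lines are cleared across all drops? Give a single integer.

Answer: 0

Derivation:
Drop 1: J rot0 at col 2 lands with bottom-row=0; cleared 0 line(s) (total 0); column heights now [0 0 2 1 1], max=2
Drop 2: L rot0 at col 1 lands with bottom-row=2; cleared 0 line(s) (total 0); column heights now [0 3 3 4 1], max=4
Drop 3: O rot1 at col 0 lands with bottom-row=3; cleared 0 line(s) (total 0); column heights now [5 5 3 4 1], max=5
Drop 4: O rot2 at col 3 lands with bottom-row=4; cleared 0 line(s) (total 0); column heights now [5 5 3 6 6], max=6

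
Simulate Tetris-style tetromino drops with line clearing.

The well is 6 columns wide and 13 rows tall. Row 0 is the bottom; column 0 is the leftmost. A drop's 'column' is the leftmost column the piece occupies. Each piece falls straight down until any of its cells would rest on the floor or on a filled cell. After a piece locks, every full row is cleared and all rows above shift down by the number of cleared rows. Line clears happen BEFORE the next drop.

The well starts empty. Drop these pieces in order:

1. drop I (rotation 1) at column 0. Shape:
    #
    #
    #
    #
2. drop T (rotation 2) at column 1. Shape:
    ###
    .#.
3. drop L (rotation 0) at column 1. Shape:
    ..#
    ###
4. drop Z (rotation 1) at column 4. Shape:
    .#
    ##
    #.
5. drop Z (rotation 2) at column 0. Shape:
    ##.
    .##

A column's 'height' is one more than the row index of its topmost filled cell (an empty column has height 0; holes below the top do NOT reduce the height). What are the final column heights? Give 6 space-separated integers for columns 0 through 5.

Drop 1: I rot1 at col 0 lands with bottom-row=0; cleared 0 line(s) (total 0); column heights now [4 0 0 0 0 0], max=4
Drop 2: T rot2 at col 1 lands with bottom-row=0; cleared 0 line(s) (total 0); column heights now [4 2 2 2 0 0], max=4
Drop 3: L rot0 at col 1 lands with bottom-row=2; cleared 0 line(s) (total 0); column heights now [4 3 3 4 0 0], max=4
Drop 4: Z rot1 at col 4 lands with bottom-row=0; cleared 1 line(s) (total 1); column heights now [3 2 2 3 1 2], max=3
Drop 5: Z rot2 at col 0 lands with bottom-row=2; cleared 0 line(s) (total 1); column heights now [4 4 3 3 1 2], max=4

Answer: 4 4 3 3 1 2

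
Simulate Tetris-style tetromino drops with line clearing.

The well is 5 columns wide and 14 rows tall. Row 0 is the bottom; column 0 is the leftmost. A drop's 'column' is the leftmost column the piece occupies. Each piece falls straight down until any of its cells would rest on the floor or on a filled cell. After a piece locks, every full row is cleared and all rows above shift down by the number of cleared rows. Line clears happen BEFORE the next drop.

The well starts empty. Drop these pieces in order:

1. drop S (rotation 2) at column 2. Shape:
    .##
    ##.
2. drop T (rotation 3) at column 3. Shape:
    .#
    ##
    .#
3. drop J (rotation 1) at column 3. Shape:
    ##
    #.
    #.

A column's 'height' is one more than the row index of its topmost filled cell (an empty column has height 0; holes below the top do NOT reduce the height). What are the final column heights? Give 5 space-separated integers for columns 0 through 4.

Drop 1: S rot2 at col 2 lands with bottom-row=0; cleared 0 line(s) (total 0); column heights now [0 0 1 2 2], max=2
Drop 2: T rot3 at col 3 lands with bottom-row=2; cleared 0 line(s) (total 0); column heights now [0 0 1 4 5], max=5
Drop 3: J rot1 at col 3 lands with bottom-row=4; cleared 0 line(s) (total 0); column heights now [0 0 1 7 7], max=7

Answer: 0 0 1 7 7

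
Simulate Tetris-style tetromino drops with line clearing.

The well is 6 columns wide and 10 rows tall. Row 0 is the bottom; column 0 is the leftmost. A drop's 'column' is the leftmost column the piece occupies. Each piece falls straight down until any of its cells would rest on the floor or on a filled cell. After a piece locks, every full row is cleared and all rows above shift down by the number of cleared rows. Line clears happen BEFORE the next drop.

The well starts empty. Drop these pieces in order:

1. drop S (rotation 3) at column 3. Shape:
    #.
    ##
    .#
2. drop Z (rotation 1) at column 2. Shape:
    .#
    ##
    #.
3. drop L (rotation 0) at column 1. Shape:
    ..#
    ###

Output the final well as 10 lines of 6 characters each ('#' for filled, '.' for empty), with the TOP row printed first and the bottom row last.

Answer: ......
......
......
...#..
.###..
...#..
..##..
..##..
...##.
....#.

Derivation:
Drop 1: S rot3 at col 3 lands with bottom-row=0; cleared 0 line(s) (total 0); column heights now [0 0 0 3 2 0], max=3
Drop 2: Z rot1 at col 2 lands with bottom-row=2; cleared 0 line(s) (total 0); column heights now [0 0 4 5 2 0], max=5
Drop 3: L rot0 at col 1 lands with bottom-row=5; cleared 0 line(s) (total 0); column heights now [0 6 6 7 2 0], max=7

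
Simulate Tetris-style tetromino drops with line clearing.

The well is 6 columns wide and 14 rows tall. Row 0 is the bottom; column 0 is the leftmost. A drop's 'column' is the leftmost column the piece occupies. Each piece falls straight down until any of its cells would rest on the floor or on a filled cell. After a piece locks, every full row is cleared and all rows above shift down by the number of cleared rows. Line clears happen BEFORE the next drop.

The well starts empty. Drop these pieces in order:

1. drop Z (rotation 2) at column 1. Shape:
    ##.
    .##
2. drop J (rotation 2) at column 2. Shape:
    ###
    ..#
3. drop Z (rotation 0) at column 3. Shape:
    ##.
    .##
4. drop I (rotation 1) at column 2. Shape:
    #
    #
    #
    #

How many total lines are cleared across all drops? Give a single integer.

Drop 1: Z rot2 at col 1 lands with bottom-row=0; cleared 0 line(s) (total 0); column heights now [0 2 2 1 0 0], max=2
Drop 2: J rot2 at col 2 lands with bottom-row=1; cleared 0 line(s) (total 0); column heights now [0 2 3 3 3 0], max=3
Drop 3: Z rot0 at col 3 lands with bottom-row=3; cleared 0 line(s) (total 0); column heights now [0 2 3 5 5 4], max=5
Drop 4: I rot1 at col 2 lands with bottom-row=3; cleared 0 line(s) (total 0); column heights now [0 2 7 5 5 4], max=7

Answer: 0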